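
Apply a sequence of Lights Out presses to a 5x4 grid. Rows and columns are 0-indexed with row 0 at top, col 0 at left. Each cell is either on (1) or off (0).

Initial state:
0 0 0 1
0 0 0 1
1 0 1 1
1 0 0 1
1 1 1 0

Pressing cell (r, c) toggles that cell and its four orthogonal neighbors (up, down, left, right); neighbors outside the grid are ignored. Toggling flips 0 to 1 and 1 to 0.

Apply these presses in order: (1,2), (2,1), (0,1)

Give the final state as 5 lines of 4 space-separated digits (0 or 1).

After press 1 at (1,2):
0 0 1 1
0 1 1 0
1 0 0 1
1 0 0 1
1 1 1 0

After press 2 at (2,1):
0 0 1 1
0 0 1 0
0 1 1 1
1 1 0 1
1 1 1 0

After press 3 at (0,1):
1 1 0 1
0 1 1 0
0 1 1 1
1 1 0 1
1 1 1 0

Answer: 1 1 0 1
0 1 1 0
0 1 1 1
1 1 0 1
1 1 1 0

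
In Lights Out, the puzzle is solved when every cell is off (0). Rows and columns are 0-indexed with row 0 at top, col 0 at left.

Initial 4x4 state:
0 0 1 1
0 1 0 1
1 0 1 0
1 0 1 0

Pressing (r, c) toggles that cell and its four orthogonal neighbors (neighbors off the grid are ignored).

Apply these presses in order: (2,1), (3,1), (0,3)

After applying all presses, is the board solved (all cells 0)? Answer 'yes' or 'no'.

Answer: yes

Derivation:
After press 1 at (2,1):
0 0 1 1
0 0 0 1
0 1 0 0
1 1 1 0

After press 2 at (3,1):
0 0 1 1
0 0 0 1
0 0 0 0
0 0 0 0

After press 3 at (0,3):
0 0 0 0
0 0 0 0
0 0 0 0
0 0 0 0

Lights still on: 0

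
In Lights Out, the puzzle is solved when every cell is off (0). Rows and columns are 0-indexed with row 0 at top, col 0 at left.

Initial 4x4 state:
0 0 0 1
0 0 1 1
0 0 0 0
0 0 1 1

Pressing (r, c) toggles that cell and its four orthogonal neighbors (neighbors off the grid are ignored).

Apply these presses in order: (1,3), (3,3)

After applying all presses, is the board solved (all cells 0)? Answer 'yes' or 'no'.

After press 1 at (1,3):
0 0 0 0
0 0 0 0
0 0 0 1
0 0 1 1

After press 2 at (3,3):
0 0 0 0
0 0 0 0
0 0 0 0
0 0 0 0

Lights still on: 0

Answer: yes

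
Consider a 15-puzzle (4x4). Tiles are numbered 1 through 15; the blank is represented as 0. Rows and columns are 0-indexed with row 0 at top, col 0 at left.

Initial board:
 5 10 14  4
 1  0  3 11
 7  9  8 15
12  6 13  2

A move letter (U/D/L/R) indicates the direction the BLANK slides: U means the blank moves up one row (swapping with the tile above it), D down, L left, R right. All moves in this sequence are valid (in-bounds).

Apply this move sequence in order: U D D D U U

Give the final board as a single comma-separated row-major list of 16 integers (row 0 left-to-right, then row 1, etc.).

After move 1 (U):
 5  0 14  4
 1 10  3 11
 7  9  8 15
12  6 13  2

After move 2 (D):
 5 10 14  4
 1  0  3 11
 7  9  8 15
12  6 13  2

After move 3 (D):
 5 10 14  4
 1  9  3 11
 7  0  8 15
12  6 13  2

After move 4 (D):
 5 10 14  4
 1  9  3 11
 7  6  8 15
12  0 13  2

After move 5 (U):
 5 10 14  4
 1  9  3 11
 7  0  8 15
12  6 13  2

After move 6 (U):
 5 10 14  4
 1  0  3 11
 7  9  8 15
12  6 13  2

Answer: 5, 10, 14, 4, 1, 0, 3, 11, 7, 9, 8, 15, 12, 6, 13, 2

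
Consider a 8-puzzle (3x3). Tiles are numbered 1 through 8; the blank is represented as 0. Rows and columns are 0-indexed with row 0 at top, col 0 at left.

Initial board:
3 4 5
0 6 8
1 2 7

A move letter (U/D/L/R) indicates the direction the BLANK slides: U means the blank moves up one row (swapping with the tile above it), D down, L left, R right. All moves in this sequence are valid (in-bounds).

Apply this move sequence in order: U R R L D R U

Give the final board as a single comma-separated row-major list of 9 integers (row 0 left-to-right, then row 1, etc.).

After move 1 (U):
0 4 5
3 6 8
1 2 7

After move 2 (R):
4 0 5
3 6 8
1 2 7

After move 3 (R):
4 5 0
3 6 8
1 2 7

After move 4 (L):
4 0 5
3 6 8
1 2 7

After move 5 (D):
4 6 5
3 0 8
1 2 7

After move 6 (R):
4 6 5
3 8 0
1 2 7

After move 7 (U):
4 6 0
3 8 5
1 2 7

Answer: 4, 6, 0, 3, 8, 5, 1, 2, 7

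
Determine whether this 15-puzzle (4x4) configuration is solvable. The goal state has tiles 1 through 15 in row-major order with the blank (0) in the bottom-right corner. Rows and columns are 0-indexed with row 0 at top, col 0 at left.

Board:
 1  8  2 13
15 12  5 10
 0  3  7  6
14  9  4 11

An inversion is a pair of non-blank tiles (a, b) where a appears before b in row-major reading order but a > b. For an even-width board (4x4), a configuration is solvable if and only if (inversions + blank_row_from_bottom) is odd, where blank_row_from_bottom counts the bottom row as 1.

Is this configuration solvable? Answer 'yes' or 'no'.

Inversions: 47
Blank is in row 2 (0-indexed from top), which is row 2 counting from the bottom (bottom = 1).
47 + 2 = 49, which is odd, so the puzzle is solvable.

Answer: yes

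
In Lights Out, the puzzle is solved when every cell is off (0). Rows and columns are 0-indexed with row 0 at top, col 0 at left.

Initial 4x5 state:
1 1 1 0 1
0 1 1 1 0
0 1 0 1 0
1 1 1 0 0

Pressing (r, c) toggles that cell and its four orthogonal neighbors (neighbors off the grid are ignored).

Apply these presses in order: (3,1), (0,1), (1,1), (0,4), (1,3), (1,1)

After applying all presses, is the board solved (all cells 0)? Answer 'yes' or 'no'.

After press 1 at (3,1):
1 1 1 0 1
0 1 1 1 0
0 0 0 1 0
0 0 0 0 0

After press 2 at (0,1):
0 0 0 0 1
0 0 1 1 0
0 0 0 1 0
0 0 0 0 0

After press 3 at (1,1):
0 1 0 0 1
1 1 0 1 0
0 1 0 1 0
0 0 0 0 0

After press 4 at (0,4):
0 1 0 1 0
1 1 0 1 1
0 1 0 1 0
0 0 0 0 0

After press 5 at (1,3):
0 1 0 0 0
1 1 1 0 0
0 1 0 0 0
0 0 0 0 0

After press 6 at (1,1):
0 0 0 0 0
0 0 0 0 0
0 0 0 0 0
0 0 0 0 0

Lights still on: 0

Answer: yes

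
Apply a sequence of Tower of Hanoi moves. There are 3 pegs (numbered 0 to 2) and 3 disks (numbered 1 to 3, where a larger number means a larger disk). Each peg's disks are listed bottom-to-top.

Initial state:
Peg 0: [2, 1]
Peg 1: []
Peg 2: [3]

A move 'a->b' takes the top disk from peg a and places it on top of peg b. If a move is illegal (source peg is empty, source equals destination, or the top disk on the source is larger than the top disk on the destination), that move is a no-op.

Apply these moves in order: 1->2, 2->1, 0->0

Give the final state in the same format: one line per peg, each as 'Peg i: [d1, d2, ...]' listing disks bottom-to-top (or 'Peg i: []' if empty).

After move 1 (1->2):
Peg 0: [2, 1]
Peg 1: []
Peg 2: [3]

After move 2 (2->1):
Peg 0: [2, 1]
Peg 1: [3]
Peg 2: []

After move 3 (0->0):
Peg 0: [2, 1]
Peg 1: [3]
Peg 2: []

Answer: Peg 0: [2, 1]
Peg 1: [3]
Peg 2: []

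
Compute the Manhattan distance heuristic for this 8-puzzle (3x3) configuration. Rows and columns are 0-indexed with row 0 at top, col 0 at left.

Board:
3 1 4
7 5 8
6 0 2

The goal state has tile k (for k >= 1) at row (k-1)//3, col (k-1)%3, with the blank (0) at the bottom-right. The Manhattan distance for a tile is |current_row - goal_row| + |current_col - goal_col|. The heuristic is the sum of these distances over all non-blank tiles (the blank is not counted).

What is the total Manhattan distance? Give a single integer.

Tile 3: at (0,0), goal (0,2), distance |0-0|+|0-2| = 2
Tile 1: at (0,1), goal (0,0), distance |0-0|+|1-0| = 1
Tile 4: at (0,2), goal (1,0), distance |0-1|+|2-0| = 3
Tile 7: at (1,0), goal (2,0), distance |1-2|+|0-0| = 1
Tile 5: at (1,1), goal (1,1), distance |1-1|+|1-1| = 0
Tile 8: at (1,2), goal (2,1), distance |1-2|+|2-1| = 2
Tile 6: at (2,0), goal (1,2), distance |2-1|+|0-2| = 3
Tile 2: at (2,2), goal (0,1), distance |2-0|+|2-1| = 3
Sum: 2 + 1 + 3 + 1 + 0 + 2 + 3 + 3 = 15

Answer: 15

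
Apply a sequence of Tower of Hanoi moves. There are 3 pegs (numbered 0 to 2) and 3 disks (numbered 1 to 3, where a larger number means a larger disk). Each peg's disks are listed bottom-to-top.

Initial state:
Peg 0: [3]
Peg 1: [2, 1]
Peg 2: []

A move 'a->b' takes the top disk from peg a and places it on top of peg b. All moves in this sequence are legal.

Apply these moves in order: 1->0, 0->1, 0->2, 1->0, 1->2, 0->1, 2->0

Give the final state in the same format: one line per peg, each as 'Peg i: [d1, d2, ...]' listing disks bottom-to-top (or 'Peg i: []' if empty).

Answer: Peg 0: [2]
Peg 1: [1]
Peg 2: [3]

Derivation:
After move 1 (1->0):
Peg 0: [3, 1]
Peg 1: [2]
Peg 2: []

After move 2 (0->1):
Peg 0: [3]
Peg 1: [2, 1]
Peg 2: []

After move 3 (0->2):
Peg 0: []
Peg 1: [2, 1]
Peg 2: [3]

After move 4 (1->0):
Peg 0: [1]
Peg 1: [2]
Peg 2: [3]

After move 5 (1->2):
Peg 0: [1]
Peg 1: []
Peg 2: [3, 2]

After move 6 (0->1):
Peg 0: []
Peg 1: [1]
Peg 2: [3, 2]

After move 7 (2->0):
Peg 0: [2]
Peg 1: [1]
Peg 2: [3]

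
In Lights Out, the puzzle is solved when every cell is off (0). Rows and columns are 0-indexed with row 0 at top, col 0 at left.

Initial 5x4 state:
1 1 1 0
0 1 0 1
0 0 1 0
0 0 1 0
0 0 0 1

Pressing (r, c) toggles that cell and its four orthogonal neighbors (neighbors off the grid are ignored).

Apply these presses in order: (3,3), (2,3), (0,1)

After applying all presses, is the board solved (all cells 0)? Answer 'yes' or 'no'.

After press 1 at (3,3):
1 1 1 0
0 1 0 1
0 0 1 1
0 0 0 1
0 0 0 0

After press 2 at (2,3):
1 1 1 0
0 1 0 0
0 0 0 0
0 0 0 0
0 0 0 0

After press 3 at (0,1):
0 0 0 0
0 0 0 0
0 0 0 0
0 0 0 0
0 0 0 0

Lights still on: 0

Answer: yes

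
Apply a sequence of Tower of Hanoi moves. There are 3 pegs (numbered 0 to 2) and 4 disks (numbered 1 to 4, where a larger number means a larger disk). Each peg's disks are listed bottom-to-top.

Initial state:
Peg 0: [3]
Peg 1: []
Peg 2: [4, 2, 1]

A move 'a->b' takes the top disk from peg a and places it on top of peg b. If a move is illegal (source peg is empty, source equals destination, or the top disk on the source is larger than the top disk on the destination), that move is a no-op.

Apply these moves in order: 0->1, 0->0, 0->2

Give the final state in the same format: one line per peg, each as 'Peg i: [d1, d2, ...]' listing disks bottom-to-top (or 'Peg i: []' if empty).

Answer: Peg 0: []
Peg 1: [3]
Peg 2: [4, 2, 1]

Derivation:
After move 1 (0->1):
Peg 0: []
Peg 1: [3]
Peg 2: [4, 2, 1]

After move 2 (0->0):
Peg 0: []
Peg 1: [3]
Peg 2: [4, 2, 1]

After move 3 (0->2):
Peg 0: []
Peg 1: [3]
Peg 2: [4, 2, 1]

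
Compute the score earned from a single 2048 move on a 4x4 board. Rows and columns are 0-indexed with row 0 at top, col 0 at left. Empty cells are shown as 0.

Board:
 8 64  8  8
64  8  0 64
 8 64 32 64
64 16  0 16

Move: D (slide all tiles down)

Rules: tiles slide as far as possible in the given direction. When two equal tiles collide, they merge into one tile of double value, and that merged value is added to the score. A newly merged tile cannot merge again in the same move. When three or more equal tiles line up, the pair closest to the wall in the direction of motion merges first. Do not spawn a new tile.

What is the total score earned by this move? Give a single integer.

Slide down:
col 0: [8, 64, 8, 64] -> [8, 64, 8, 64]  score +0 (running 0)
col 1: [64, 8, 64, 16] -> [64, 8, 64, 16]  score +0 (running 0)
col 2: [8, 0, 32, 0] -> [0, 0, 8, 32]  score +0 (running 0)
col 3: [8, 64, 64, 16] -> [0, 8, 128, 16]  score +128 (running 128)
Board after move:
  8  64   0   0
 64   8   0   8
  8  64   8 128
 64  16  32  16

Answer: 128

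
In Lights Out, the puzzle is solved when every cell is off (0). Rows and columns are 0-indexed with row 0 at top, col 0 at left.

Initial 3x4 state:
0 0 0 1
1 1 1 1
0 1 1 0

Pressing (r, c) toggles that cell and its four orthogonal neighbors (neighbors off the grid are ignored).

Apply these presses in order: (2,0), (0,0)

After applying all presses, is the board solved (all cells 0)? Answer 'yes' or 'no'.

Answer: no

Derivation:
After press 1 at (2,0):
0 0 0 1
0 1 1 1
1 0 1 0

After press 2 at (0,0):
1 1 0 1
1 1 1 1
1 0 1 0

Lights still on: 9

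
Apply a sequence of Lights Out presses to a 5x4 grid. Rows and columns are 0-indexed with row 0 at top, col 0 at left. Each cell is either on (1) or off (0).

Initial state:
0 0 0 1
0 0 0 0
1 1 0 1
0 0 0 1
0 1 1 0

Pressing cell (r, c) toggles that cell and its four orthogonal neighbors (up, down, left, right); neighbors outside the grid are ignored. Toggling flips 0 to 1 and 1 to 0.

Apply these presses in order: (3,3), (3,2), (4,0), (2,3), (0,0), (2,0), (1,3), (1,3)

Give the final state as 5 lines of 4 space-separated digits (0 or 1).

After press 1 at (3,3):
0 0 0 1
0 0 0 0
1 1 0 0
0 0 1 0
0 1 1 1

After press 2 at (3,2):
0 0 0 1
0 0 0 0
1 1 1 0
0 1 0 1
0 1 0 1

After press 3 at (4,0):
0 0 0 1
0 0 0 0
1 1 1 0
1 1 0 1
1 0 0 1

After press 4 at (2,3):
0 0 0 1
0 0 0 1
1 1 0 1
1 1 0 0
1 0 0 1

After press 5 at (0,0):
1 1 0 1
1 0 0 1
1 1 0 1
1 1 0 0
1 0 0 1

After press 6 at (2,0):
1 1 0 1
0 0 0 1
0 0 0 1
0 1 0 0
1 0 0 1

After press 7 at (1,3):
1 1 0 0
0 0 1 0
0 0 0 0
0 1 0 0
1 0 0 1

After press 8 at (1,3):
1 1 0 1
0 0 0 1
0 0 0 1
0 1 0 0
1 0 0 1

Answer: 1 1 0 1
0 0 0 1
0 0 0 1
0 1 0 0
1 0 0 1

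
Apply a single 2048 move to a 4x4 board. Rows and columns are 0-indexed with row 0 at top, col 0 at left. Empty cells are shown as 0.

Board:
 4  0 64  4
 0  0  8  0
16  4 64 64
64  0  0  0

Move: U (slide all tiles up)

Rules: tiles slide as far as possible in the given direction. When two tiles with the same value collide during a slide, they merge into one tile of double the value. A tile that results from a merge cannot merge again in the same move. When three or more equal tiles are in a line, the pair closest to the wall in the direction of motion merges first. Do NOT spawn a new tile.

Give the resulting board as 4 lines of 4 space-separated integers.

Slide up:
col 0: [4, 0, 16, 64] -> [4, 16, 64, 0]
col 1: [0, 0, 4, 0] -> [4, 0, 0, 0]
col 2: [64, 8, 64, 0] -> [64, 8, 64, 0]
col 3: [4, 0, 64, 0] -> [4, 64, 0, 0]

Answer:  4  4 64  4
16  0  8 64
64  0 64  0
 0  0  0  0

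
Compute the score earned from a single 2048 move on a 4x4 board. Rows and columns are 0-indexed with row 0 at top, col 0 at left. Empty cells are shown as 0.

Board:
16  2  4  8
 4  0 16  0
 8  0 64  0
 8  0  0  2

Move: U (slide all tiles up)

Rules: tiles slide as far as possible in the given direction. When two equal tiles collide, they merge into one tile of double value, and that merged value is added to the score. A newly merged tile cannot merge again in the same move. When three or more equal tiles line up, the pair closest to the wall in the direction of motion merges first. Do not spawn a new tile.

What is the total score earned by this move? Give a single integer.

Answer: 16

Derivation:
Slide up:
col 0: [16, 4, 8, 8] -> [16, 4, 16, 0]  score +16 (running 16)
col 1: [2, 0, 0, 0] -> [2, 0, 0, 0]  score +0 (running 16)
col 2: [4, 16, 64, 0] -> [4, 16, 64, 0]  score +0 (running 16)
col 3: [8, 0, 0, 2] -> [8, 2, 0, 0]  score +0 (running 16)
Board after move:
16  2  4  8
 4  0 16  2
16  0 64  0
 0  0  0  0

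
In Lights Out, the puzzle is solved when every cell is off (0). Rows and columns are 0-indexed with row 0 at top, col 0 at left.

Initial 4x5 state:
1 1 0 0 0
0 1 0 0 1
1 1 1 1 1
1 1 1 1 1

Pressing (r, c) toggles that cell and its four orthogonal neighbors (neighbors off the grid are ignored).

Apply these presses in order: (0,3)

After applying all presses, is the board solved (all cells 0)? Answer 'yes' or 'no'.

Answer: no

Derivation:
After press 1 at (0,3):
1 1 1 1 1
0 1 0 1 1
1 1 1 1 1
1 1 1 1 1

Lights still on: 18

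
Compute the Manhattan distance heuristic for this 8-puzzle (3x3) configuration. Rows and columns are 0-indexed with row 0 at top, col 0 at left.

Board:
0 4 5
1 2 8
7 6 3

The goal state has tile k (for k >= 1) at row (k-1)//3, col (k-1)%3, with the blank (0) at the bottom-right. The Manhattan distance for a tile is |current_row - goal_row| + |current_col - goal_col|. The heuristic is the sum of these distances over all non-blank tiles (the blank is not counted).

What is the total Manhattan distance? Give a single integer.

Tile 4: at (0,1), goal (1,0), distance |0-1|+|1-0| = 2
Tile 5: at (0,2), goal (1,1), distance |0-1|+|2-1| = 2
Tile 1: at (1,0), goal (0,0), distance |1-0|+|0-0| = 1
Tile 2: at (1,1), goal (0,1), distance |1-0|+|1-1| = 1
Tile 8: at (1,2), goal (2,1), distance |1-2|+|2-1| = 2
Tile 7: at (2,0), goal (2,0), distance |2-2|+|0-0| = 0
Tile 6: at (2,1), goal (1,2), distance |2-1|+|1-2| = 2
Tile 3: at (2,2), goal (0,2), distance |2-0|+|2-2| = 2
Sum: 2 + 2 + 1 + 1 + 2 + 0 + 2 + 2 = 12

Answer: 12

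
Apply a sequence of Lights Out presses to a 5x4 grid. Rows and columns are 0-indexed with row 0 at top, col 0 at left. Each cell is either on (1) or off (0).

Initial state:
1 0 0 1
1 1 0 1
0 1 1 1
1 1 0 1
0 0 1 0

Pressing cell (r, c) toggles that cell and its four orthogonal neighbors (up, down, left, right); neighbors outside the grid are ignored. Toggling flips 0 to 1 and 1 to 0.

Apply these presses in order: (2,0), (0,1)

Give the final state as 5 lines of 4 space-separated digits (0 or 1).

After press 1 at (2,0):
1 0 0 1
0 1 0 1
1 0 1 1
0 1 0 1
0 0 1 0

After press 2 at (0,1):
0 1 1 1
0 0 0 1
1 0 1 1
0 1 0 1
0 0 1 0

Answer: 0 1 1 1
0 0 0 1
1 0 1 1
0 1 0 1
0 0 1 0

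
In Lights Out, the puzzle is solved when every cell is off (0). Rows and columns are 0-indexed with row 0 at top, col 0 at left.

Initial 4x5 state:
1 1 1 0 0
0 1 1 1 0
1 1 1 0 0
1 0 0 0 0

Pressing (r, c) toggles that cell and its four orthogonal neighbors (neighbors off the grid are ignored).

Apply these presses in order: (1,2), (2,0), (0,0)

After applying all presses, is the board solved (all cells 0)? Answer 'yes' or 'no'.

After press 1 at (1,2):
1 1 0 0 0
0 0 0 0 0
1 1 0 0 0
1 0 0 0 0

After press 2 at (2,0):
1 1 0 0 0
1 0 0 0 0
0 0 0 0 0
0 0 0 0 0

After press 3 at (0,0):
0 0 0 0 0
0 0 0 0 0
0 0 0 0 0
0 0 0 0 0

Lights still on: 0

Answer: yes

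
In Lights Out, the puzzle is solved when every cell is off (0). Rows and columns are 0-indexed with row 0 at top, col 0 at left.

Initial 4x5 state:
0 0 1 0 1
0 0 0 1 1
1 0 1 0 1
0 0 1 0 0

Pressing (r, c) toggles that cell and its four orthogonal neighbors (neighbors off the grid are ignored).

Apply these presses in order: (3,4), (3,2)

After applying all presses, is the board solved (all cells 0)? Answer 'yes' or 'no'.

After press 1 at (3,4):
0 0 1 0 1
0 0 0 1 1
1 0 1 0 0
0 0 1 1 1

After press 2 at (3,2):
0 0 1 0 1
0 0 0 1 1
1 0 0 0 0
0 1 0 0 1

Lights still on: 7

Answer: no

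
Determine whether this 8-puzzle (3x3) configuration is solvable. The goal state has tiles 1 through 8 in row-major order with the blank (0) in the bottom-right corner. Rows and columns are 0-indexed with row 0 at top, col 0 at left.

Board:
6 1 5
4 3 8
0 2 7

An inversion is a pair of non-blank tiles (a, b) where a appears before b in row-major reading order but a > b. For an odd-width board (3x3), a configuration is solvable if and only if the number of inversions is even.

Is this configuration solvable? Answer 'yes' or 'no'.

Answer: no

Derivation:
Inversions (pairs i<j in row-major order where tile[i] > tile[j] > 0): 13
13 is odd, so the puzzle is not solvable.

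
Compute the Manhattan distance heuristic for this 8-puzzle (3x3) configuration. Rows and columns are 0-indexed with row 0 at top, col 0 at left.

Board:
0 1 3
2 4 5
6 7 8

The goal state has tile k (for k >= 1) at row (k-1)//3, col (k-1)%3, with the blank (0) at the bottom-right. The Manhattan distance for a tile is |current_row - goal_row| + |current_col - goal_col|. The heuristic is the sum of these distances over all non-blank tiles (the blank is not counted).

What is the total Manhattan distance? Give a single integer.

Answer: 10

Derivation:
Tile 1: at (0,1), goal (0,0), distance |0-0|+|1-0| = 1
Tile 3: at (0,2), goal (0,2), distance |0-0|+|2-2| = 0
Tile 2: at (1,0), goal (0,1), distance |1-0|+|0-1| = 2
Tile 4: at (1,1), goal (1,0), distance |1-1|+|1-0| = 1
Tile 5: at (1,2), goal (1,1), distance |1-1|+|2-1| = 1
Tile 6: at (2,0), goal (1,2), distance |2-1|+|0-2| = 3
Tile 7: at (2,1), goal (2,0), distance |2-2|+|1-0| = 1
Tile 8: at (2,2), goal (2,1), distance |2-2|+|2-1| = 1
Sum: 1 + 0 + 2 + 1 + 1 + 3 + 1 + 1 = 10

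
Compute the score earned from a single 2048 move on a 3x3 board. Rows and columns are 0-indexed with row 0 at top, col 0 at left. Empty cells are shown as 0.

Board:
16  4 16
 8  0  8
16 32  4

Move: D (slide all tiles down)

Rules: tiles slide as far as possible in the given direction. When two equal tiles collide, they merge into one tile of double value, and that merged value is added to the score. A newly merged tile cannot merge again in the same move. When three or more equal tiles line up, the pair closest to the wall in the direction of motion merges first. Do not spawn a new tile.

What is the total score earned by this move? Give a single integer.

Answer: 0

Derivation:
Slide down:
col 0: [16, 8, 16] -> [16, 8, 16]  score +0 (running 0)
col 1: [4, 0, 32] -> [0, 4, 32]  score +0 (running 0)
col 2: [16, 8, 4] -> [16, 8, 4]  score +0 (running 0)
Board after move:
16  0 16
 8  4  8
16 32  4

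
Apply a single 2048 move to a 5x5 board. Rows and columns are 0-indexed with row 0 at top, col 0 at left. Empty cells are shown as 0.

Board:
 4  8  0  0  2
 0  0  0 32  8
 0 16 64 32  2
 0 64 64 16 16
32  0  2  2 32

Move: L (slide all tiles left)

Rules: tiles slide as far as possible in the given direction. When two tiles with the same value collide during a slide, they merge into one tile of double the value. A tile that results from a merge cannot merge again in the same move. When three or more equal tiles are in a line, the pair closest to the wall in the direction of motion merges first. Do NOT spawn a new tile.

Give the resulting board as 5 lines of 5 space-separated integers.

Answer:   4   8   2   0   0
 32   8   0   0   0
 16  64  32   2   0
128  32   0   0   0
 32   4  32   0   0

Derivation:
Slide left:
row 0: [4, 8, 0, 0, 2] -> [4, 8, 2, 0, 0]
row 1: [0, 0, 0, 32, 8] -> [32, 8, 0, 0, 0]
row 2: [0, 16, 64, 32, 2] -> [16, 64, 32, 2, 0]
row 3: [0, 64, 64, 16, 16] -> [128, 32, 0, 0, 0]
row 4: [32, 0, 2, 2, 32] -> [32, 4, 32, 0, 0]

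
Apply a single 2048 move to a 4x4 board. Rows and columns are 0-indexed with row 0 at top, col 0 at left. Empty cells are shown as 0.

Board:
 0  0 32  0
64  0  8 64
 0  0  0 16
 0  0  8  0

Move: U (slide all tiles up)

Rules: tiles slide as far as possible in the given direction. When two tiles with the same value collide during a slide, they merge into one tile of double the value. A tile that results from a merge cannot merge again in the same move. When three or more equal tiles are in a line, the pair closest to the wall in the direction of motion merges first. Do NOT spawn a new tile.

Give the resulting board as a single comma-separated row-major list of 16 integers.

Answer: 64, 0, 32, 64, 0, 0, 16, 16, 0, 0, 0, 0, 0, 0, 0, 0

Derivation:
Slide up:
col 0: [0, 64, 0, 0] -> [64, 0, 0, 0]
col 1: [0, 0, 0, 0] -> [0, 0, 0, 0]
col 2: [32, 8, 0, 8] -> [32, 16, 0, 0]
col 3: [0, 64, 16, 0] -> [64, 16, 0, 0]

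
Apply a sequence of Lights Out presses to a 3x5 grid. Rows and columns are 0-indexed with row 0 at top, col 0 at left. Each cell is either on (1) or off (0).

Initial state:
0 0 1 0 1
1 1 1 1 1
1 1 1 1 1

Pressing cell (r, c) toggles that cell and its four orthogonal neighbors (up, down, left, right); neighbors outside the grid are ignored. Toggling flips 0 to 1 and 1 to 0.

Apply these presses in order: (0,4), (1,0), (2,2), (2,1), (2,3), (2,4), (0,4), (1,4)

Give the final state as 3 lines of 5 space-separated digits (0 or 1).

After press 1 at (0,4):
0 0 1 1 0
1 1 1 1 0
1 1 1 1 1

After press 2 at (1,0):
1 0 1 1 0
0 0 1 1 0
0 1 1 1 1

After press 3 at (2,2):
1 0 1 1 0
0 0 0 1 0
0 0 0 0 1

After press 4 at (2,1):
1 0 1 1 0
0 1 0 1 0
1 1 1 0 1

After press 5 at (2,3):
1 0 1 1 0
0 1 0 0 0
1 1 0 1 0

After press 6 at (2,4):
1 0 1 1 0
0 1 0 0 1
1 1 0 0 1

After press 7 at (0,4):
1 0 1 0 1
0 1 0 0 0
1 1 0 0 1

After press 8 at (1,4):
1 0 1 0 0
0 1 0 1 1
1 1 0 0 0

Answer: 1 0 1 0 0
0 1 0 1 1
1 1 0 0 0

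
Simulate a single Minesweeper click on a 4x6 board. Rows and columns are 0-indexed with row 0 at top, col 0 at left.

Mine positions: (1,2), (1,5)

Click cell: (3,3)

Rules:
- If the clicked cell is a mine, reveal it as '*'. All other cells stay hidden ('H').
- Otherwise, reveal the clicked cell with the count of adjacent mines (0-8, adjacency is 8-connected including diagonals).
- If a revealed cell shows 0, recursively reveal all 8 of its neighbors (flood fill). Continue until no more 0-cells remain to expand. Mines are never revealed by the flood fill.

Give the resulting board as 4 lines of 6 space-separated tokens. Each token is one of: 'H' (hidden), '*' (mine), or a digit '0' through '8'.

0 1 H H H H
0 1 H H H H
0 1 1 1 1 1
0 0 0 0 0 0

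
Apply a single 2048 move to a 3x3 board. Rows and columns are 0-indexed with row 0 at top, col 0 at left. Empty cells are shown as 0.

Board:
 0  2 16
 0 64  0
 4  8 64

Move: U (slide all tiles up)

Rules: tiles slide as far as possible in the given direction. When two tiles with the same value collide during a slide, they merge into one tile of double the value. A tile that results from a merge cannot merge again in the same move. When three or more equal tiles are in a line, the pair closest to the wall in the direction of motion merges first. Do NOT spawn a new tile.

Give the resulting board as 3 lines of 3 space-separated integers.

Slide up:
col 0: [0, 0, 4] -> [4, 0, 0]
col 1: [2, 64, 8] -> [2, 64, 8]
col 2: [16, 0, 64] -> [16, 64, 0]

Answer:  4  2 16
 0 64 64
 0  8  0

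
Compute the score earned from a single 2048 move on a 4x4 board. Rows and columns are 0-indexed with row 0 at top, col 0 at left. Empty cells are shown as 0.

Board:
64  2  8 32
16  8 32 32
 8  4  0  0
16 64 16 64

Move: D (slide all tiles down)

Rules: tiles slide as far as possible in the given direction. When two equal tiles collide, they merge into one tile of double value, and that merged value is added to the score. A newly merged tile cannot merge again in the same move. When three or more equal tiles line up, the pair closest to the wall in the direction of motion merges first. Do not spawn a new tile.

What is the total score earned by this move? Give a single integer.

Slide down:
col 0: [64, 16, 8, 16] -> [64, 16, 8, 16]  score +0 (running 0)
col 1: [2, 8, 4, 64] -> [2, 8, 4, 64]  score +0 (running 0)
col 2: [8, 32, 0, 16] -> [0, 8, 32, 16]  score +0 (running 0)
col 3: [32, 32, 0, 64] -> [0, 0, 64, 64]  score +64 (running 64)
Board after move:
64  2  0  0
16  8  8  0
 8  4 32 64
16 64 16 64

Answer: 64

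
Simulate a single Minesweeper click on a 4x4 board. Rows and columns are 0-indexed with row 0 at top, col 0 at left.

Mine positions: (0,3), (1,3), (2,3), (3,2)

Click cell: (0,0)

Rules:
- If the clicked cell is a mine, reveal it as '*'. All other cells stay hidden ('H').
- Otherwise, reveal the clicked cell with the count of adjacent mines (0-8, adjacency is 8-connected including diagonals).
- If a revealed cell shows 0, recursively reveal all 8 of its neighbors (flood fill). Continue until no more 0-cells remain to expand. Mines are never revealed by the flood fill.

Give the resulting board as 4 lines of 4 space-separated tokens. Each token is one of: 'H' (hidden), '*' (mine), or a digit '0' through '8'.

0 0 2 H
0 0 3 H
0 1 3 H
0 1 H H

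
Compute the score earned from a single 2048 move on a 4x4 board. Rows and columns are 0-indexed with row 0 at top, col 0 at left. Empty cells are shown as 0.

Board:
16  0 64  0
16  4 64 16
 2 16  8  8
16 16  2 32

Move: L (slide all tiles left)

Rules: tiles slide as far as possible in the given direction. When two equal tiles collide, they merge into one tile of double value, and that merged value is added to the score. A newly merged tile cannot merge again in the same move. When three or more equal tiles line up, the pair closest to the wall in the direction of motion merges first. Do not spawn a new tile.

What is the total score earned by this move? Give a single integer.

Slide left:
row 0: [16, 0, 64, 0] -> [16, 64, 0, 0]  score +0 (running 0)
row 1: [16, 4, 64, 16] -> [16, 4, 64, 16]  score +0 (running 0)
row 2: [2, 16, 8, 8] -> [2, 16, 16, 0]  score +16 (running 16)
row 3: [16, 16, 2, 32] -> [32, 2, 32, 0]  score +32 (running 48)
Board after move:
16 64  0  0
16  4 64 16
 2 16 16  0
32  2 32  0

Answer: 48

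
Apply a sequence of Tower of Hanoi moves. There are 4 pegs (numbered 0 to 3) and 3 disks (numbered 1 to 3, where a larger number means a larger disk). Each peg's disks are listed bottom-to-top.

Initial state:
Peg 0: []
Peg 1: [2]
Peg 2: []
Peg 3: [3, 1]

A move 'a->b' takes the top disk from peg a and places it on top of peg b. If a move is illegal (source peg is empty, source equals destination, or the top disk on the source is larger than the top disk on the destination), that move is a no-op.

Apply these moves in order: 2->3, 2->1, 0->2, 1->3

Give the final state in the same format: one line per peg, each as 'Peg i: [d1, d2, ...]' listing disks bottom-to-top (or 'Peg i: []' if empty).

After move 1 (2->3):
Peg 0: []
Peg 1: [2]
Peg 2: []
Peg 3: [3, 1]

After move 2 (2->1):
Peg 0: []
Peg 1: [2]
Peg 2: []
Peg 3: [3, 1]

After move 3 (0->2):
Peg 0: []
Peg 1: [2]
Peg 2: []
Peg 3: [3, 1]

After move 4 (1->3):
Peg 0: []
Peg 1: [2]
Peg 2: []
Peg 3: [3, 1]

Answer: Peg 0: []
Peg 1: [2]
Peg 2: []
Peg 3: [3, 1]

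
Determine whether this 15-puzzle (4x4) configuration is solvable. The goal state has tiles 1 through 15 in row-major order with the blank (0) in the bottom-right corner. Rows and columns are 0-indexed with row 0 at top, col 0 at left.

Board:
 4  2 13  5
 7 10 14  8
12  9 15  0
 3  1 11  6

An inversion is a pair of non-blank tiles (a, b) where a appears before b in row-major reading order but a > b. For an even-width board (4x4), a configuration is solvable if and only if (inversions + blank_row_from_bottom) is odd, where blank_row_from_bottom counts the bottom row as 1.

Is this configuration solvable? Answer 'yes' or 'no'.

Answer: no

Derivation:
Inversions: 48
Blank is in row 2 (0-indexed from top), which is row 2 counting from the bottom (bottom = 1).
48 + 2 = 50, which is even, so the puzzle is not solvable.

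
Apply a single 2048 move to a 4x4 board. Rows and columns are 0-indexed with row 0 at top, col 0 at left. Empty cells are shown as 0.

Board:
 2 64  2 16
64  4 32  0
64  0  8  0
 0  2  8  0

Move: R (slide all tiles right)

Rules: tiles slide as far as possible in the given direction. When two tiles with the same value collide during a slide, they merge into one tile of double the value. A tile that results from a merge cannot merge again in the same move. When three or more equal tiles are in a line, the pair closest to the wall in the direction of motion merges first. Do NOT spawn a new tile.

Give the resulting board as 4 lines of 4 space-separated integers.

Slide right:
row 0: [2, 64, 2, 16] -> [2, 64, 2, 16]
row 1: [64, 4, 32, 0] -> [0, 64, 4, 32]
row 2: [64, 0, 8, 0] -> [0, 0, 64, 8]
row 3: [0, 2, 8, 0] -> [0, 0, 2, 8]

Answer:  2 64  2 16
 0 64  4 32
 0  0 64  8
 0  0  2  8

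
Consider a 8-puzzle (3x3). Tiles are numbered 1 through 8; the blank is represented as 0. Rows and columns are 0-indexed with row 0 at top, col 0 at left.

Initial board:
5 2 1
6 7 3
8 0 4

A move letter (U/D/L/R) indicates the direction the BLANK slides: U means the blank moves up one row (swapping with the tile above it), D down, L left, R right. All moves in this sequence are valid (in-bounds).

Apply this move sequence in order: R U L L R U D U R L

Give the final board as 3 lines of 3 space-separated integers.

After move 1 (R):
5 2 1
6 7 3
8 4 0

After move 2 (U):
5 2 1
6 7 0
8 4 3

After move 3 (L):
5 2 1
6 0 7
8 4 3

After move 4 (L):
5 2 1
0 6 7
8 4 3

After move 5 (R):
5 2 1
6 0 7
8 4 3

After move 6 (U):
5 0 1
6 2 7
8 4 3

After move 7 (D):
5 2 1
6 0 7
8 4 3

After move 8 (U):
5 0 1
6 2 7
8 4 3

After move 9 (R):
5 1 0
6 2 7
8 4 3

After move 10 (L):
5 0 1
6 2 7
8 4 3

Answer: 5 0 1
6 2 7
8 4 3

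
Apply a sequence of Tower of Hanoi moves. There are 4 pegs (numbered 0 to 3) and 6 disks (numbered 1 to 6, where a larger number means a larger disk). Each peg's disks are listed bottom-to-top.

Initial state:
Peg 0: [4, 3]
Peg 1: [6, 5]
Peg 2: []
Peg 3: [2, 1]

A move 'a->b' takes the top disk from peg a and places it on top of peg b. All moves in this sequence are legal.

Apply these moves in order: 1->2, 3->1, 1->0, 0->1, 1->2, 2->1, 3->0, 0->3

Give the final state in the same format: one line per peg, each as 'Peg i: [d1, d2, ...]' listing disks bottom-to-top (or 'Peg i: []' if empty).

Answer: Peg 0: [4, 3]
Peg 1: [6, 1]
Peg 2: [5]
Peg 3: [2]

Derivation:
After move 1 (1->2):
Peg 0: [4, 3]
Peg 1: [6]
Peg 2: [5]
Peg 3: [2, 1]

After move 2 (3->1):
Peg 0: [4, 3]
Peg 1: [6, 1]
Peg 2: [5]
Peg 3: [2]

After move 3 (1->0):
Peg 0: [4, 3, 1]
Peg 1: [6]
Peg 2: [5]
Peg 3: [2]

After move 4 (0->1):
Peg 0: [4, 3]
Peg 1: [6, 1]
Peg 2: [5]
Peg 3: [2]

After move 5 (1->2):
Peg 0: [4, 3]
Peg 1: [6]
Peg 2: [5, 1]
Peg 3: [2]

After move 6 (2->1):
Peg 0: [4, 3]
Peg 1: [6, 1]
Peg 2: [5]
Peg 3: [2]

After move 7 (3->0):
Peg 0: [4, 3, 2]
Peg 1: [6, 1]
Peg 2: [5]
Peg 3: []

After move 8 (0->3):
Peg 0: [4, 3]
Peg 1: [6, 1]
Peg 2: [5]
Peg 3: [2]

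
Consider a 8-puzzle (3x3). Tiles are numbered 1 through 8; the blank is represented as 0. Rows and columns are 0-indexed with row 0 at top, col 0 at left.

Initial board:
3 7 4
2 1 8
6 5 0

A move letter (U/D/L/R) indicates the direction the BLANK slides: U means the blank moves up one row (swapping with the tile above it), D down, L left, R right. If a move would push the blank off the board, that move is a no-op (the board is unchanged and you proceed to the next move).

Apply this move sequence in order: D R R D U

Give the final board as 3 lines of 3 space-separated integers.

Answer: 3 7 4
2 1 0
6 5 8

Derivation:
After move 1 (D):
3 7 4
2 1 8
6 5 0

After move 2 (R):
3 7 4
2 1 8
6 5 0

After move 3 (R):
3 7 4
2 1 8
6 5 0

After move 4 (D):
3 7 4
2 1 8
6 5 0

After move 5 (U):
3 7 4
2 1 0
6 5 8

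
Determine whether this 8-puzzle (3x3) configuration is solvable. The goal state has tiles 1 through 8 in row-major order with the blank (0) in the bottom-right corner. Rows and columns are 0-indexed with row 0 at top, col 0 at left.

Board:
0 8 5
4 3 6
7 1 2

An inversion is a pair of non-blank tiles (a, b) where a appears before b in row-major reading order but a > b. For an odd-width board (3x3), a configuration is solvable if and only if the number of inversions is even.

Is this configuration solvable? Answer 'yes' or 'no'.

Answer: yes

Derivation:
Inversions (pairs i<j in row-major order where tile[i] > tile[j] > 0): 20
20 is even, so the puzzle is solvable.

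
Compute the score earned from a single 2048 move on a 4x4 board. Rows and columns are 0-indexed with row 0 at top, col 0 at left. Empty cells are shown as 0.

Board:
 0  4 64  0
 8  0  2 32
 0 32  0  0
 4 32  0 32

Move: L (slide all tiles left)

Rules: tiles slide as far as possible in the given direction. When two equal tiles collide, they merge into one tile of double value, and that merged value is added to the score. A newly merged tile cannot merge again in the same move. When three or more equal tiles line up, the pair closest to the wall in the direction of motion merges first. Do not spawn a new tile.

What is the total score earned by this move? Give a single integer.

Answer: 64

Derivation:
Slide left:
row 0: [0, 4, 64, 0] -> [4, 64, 0, 0]  score +0 (running 0)
row 1: [8, 0, 2, 32] -> [8, 2, 32, 0]  score +0 (running 0)
row 2: [0, 32, 0, 0] -> [32, 0, 0, 0]  score +0 (running 0)
row 3: [4, 32, 0, 32] -> [4, 64, 0, 0]  score +64 (running 64)
Board after move:
 4 64  0  0
 8  2 32  0
32  0  0  0
 4 64  0  0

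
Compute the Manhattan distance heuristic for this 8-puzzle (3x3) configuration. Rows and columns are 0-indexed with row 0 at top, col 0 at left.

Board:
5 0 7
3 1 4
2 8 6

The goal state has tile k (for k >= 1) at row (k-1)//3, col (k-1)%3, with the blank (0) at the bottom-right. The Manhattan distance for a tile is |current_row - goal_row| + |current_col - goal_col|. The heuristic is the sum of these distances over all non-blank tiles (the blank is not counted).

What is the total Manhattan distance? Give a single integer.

Answer: 17

Derivation:
Tile 5: (0,0)->(1,1) = 2
Tile 7: (0,2)->(2,0) = 4
Tile 3: (1,0)->(0,2) = 3
Tile 1: (1,1)->(0,0) = 2
Tile 4: (1,2)->(1,0) = 2
Tile 2: (2,0)->(0,1) = 3
Tile 8: (2,1)->(2,1) = 0
Tile 6: (2,2)->(1,2) = 1
Sum: 2 + 4 + 3 + 2 + 2 + 3 + 0 + 1 = 17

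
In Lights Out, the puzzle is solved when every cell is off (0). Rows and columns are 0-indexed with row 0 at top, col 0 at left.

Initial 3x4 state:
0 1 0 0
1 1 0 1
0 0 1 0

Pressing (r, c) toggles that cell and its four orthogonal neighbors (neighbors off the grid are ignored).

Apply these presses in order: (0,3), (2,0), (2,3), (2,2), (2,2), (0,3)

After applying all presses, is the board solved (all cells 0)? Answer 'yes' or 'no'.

Answer: no

Derivation:
After press 1 at (0,3):
0 1 1 1
1 1 0 0
0 0 1 0

After press 2 at (2,0):
0 1 1 1
0 1 0 0
1 1 1 0

After press 3 at (2,3):
0 1 1 1
0 1 0 1
1 1 0 1

After press 4 at (2,2):
0 1 1 1
0 1 1 1
1 0 1 0

After press 5 at (2,2):
0 1 1 1
0 1 0 1
1 1 0 1

After press 6 at (0,3):
0 1 0 0
0 1 0 0
1 1 0 1

Lights still on: 5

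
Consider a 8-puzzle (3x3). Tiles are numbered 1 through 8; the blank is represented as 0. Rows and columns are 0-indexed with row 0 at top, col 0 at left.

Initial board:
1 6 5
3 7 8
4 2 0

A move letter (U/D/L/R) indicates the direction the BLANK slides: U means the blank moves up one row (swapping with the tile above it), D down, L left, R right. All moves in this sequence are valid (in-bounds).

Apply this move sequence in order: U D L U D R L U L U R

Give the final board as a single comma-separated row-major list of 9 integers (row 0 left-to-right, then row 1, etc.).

After move 1 (U):
1 6 5
3 7 0
4 2 8

After move 2 (D):
1 6 5
3 7 8
4 2 0

After move 3 (L):
1 6 5
3 7 8
4 0 2

After move 4 (U):
1 6 5
3 0 8
4 7 2

After move 5 (D):
1 6 5
3 7 8
4 0 2

After move 6 (R):
1 6 5
3 7 8
4 2 0

After move 7 (L):
1 6 5
3 7 8
4 0 2

After move 8 (U):
1 6 5
3 0 8
4 7 2

After move 9 (L):
1 6 5
0 3 8
4 7 2

After move 10 (U):
0 6 5
1 3 8
4 7 2

After move 11 (R):
6 0 5
1 3 8
4 7 2

Answer: 6, 0, 5, 1, 3, 8, 4, 7, 2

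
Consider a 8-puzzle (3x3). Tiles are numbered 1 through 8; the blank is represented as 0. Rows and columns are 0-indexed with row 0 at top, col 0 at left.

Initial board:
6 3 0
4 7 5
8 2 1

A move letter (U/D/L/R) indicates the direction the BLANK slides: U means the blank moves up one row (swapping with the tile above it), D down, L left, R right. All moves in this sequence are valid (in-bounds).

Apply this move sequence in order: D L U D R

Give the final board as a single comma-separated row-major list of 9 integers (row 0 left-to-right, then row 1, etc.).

After move 1 (D):
6 3 5
4 7 0
8 2 1

After move 2 (L):
6 3 5
4 0 7
8 2 1

After move 3 (U):
6 0 5
4 3 7
8 2 1

After move 4 (D):
6 3 5
4 0 7
8 2 1

After move 5 (R):
6 3 5
4 7 0
8 2 1

Answer: 6, 3, 5, 4, 7, 0, 8, 2, 1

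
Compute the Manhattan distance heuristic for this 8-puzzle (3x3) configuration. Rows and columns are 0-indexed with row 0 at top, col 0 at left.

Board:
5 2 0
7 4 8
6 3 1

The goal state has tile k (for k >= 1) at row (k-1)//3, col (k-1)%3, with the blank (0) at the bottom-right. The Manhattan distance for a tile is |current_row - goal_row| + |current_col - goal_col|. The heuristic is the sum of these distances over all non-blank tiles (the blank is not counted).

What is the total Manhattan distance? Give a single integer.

Tile 5: at (0,0), goal (1,1), distance |0-1|+|0-1| = 2
Tile 2: at (0,1), goal (0,1), distance |0-0|+|1-1| = 0
Tile 7: at (1,0), goal (2,0), distance |1-2|+|0-0| = 1
Tile 4: at (1,1), goal (1,0), distance |1-1|+|1-0| = 1
Tile 8: at (1,2), goal (2,1), distance |1-2|+|2-1| = 2
Tile 6: at (2,0), goal (1,2), distance |2-1|+|0-2| = 3
Tile 3: at (2,1), goal (0,2), distance |2-0|+|1-2| = 3
Tile 1: at (2,2), goal (0,0), distance |2-0|+|2-0| = 4
Sum: 2 + 0 + 1 + 1 + 2 + 3 + 3 + 4 = 16

Answer: 16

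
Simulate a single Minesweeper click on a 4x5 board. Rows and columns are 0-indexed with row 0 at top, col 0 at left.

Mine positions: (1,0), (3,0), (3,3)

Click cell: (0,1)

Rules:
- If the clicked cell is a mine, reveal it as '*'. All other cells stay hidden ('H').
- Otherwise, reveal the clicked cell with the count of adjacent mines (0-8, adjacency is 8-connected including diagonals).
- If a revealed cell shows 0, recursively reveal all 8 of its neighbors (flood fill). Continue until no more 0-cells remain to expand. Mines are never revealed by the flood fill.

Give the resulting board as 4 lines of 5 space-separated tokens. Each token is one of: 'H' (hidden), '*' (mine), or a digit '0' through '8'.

H 1 H H H
H H H H H
H H H H H
H H H H H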